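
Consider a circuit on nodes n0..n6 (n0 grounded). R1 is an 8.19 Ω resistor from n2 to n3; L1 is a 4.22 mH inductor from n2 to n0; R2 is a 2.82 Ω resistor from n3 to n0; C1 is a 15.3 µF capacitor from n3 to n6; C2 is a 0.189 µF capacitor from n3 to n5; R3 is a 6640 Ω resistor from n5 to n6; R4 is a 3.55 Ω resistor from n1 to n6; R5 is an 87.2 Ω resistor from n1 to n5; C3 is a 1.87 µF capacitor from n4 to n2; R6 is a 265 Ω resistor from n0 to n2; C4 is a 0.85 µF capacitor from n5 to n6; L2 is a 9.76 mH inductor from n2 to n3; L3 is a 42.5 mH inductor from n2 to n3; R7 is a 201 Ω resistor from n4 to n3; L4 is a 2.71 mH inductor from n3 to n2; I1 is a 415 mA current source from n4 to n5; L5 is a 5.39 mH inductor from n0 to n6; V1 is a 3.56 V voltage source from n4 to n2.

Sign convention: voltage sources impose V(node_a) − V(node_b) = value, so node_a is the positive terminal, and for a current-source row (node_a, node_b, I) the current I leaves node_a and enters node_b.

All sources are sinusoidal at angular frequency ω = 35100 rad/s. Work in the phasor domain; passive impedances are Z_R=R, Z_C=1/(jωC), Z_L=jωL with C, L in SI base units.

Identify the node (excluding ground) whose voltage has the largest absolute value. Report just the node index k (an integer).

5

Element admittances at ω=35100 rad/s:
  Y(R1) = 0.1221+0.000j S between n2,n3
  Y(L1) = 0.000-0.006751j S between n2,n0
  Y(R2) = 0.3546+0.000j S between n3,n0
  Y(C1) = 0.000+0.5370j S between n3,n6
  Y(C2) = 0.000+0.006634j S between n3,n5
  Y(R3) = 0.0001506+0.000j S between n5,n6
  Y(R4) = 0.2817+0.000j S between n1,n6
  Y(R5) = 0.01147+0.000j S between n1,n5
  Y(C3) = 0.000+0.06564j S between n4,n2
  Y(R6) = 0.003774+0.000j S between n0,n2
  Y(C4) = 0.000+0.02984j S between n5,n6
  Y(L2) = 0.000-0.002919j S between n2,n3
  Y(L3) = 0.000-0.0006704j S between n2,n3
  Y(R7) = 0.004975+0.000j S between n4,n3
  Y(L4) = 0.000-0.01051j S between n3,n2
  I1: injects 0.415 A into n5 (from n4)
  Y(L5) = 0.000-0.005286j S between n0,n6
  V1: constraint V(n4)−V(n2) = 3.56
Assemble and solve the 7×7 MNA system:
  V(n1)=0.1401-1.101j  V(n2)=-3.170-0.5636j  V(n3)=0.05487-0.05410j  V(n4)=0.3903-0.5636j  V(n5)=3.176-10.99j  V(n6)=0.01647-0.6986j
  i(V1)=-0.4167-0.2311j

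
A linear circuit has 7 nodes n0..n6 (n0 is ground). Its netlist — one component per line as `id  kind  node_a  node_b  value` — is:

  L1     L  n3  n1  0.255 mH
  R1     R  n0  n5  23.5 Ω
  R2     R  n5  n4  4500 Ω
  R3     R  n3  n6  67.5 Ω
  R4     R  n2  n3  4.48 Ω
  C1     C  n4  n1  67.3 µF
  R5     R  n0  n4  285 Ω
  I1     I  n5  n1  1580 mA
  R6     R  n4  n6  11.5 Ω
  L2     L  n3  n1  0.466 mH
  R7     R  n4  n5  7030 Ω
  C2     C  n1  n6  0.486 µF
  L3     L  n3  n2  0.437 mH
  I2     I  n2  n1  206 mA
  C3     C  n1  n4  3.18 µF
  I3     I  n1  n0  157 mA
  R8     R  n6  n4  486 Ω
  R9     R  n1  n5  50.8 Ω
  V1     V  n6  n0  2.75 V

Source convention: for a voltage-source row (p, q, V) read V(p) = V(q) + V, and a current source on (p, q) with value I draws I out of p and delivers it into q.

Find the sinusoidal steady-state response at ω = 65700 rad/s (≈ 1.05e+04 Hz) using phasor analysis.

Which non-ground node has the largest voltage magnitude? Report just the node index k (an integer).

5

Element admittances at ω=65700 rad/s:
  Y(L1) = 0.000-0.05969j S between n3,n1
  Y(R1) = 0.04255+0.000j S between n0,n5
  Y(R2) = 0.0002222+0.000j S between n5,n4
  Y(R3) = 0.01481+0.000j S between n3,n6
  Y(R4) = 0.2232+0.000j S between n2,n3
  Y(C1) = 0.000+4.422j S between n4,n1
  Y(R5) = 0.003509+0.000j S between n0,n4
  I1: injects 1.58 A into n1 (from n5)
  Y(R6) = 0.08696+0.000j S between n4,n6
  Y(L2) = 0.000-0.03266j S between n3,n1
  Y(R7) = 0.0001422+0.000j S between n4,n5
  Y(C2) = 0.000+0.03193j S between n1,n6
  Y(L3) = 0.000-0.03483j S between n3,n2
  I2: injects 0.206 A into n1 (from n2)
  Y(C3) = 0.000+0.2089j S between n1,n4
  I3: injects 0.157 A into n0 (from n1)
  Y(R8) = 0.002058+0.000j S between n6,n4
  Y(R9) = 0.01969+0.000j S between n1,n5
  V1: constraint V(n6)−V(n0) = 2.75
Assemble and solve the 7×7 MNA system:
  V(n1)=9.610-1.527j  V(n2)=7.949-4.876j  V(n3)=8.850-4.736j  V(n4)=9.637-1.385j  V(n5)=-22.16-0.4881j  V(n6)=2.750+0.000j
  i(V1)=0.7522+0.02563j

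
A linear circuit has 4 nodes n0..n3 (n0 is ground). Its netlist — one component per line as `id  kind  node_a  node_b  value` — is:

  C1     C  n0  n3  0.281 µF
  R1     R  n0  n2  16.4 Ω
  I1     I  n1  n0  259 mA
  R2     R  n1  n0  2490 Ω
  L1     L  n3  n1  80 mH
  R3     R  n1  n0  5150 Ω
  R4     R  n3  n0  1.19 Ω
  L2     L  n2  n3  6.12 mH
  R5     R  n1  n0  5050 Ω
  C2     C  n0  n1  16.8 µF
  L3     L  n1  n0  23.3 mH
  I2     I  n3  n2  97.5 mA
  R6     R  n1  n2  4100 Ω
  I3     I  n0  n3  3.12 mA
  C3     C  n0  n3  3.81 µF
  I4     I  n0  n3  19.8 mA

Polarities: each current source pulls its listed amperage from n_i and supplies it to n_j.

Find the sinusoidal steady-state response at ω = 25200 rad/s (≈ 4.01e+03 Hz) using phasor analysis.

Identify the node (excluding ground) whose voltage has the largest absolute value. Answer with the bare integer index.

Apply KCL at each of the 3 non-ground nodes and solve the resulting linear system.
Node n1: branches {I1, R2, L1, R3, R5, C2, L3, R6} → V_1 = -0.001307+0.6141j
Node n2: branches {R1, L2, I2, R6} → V_2 = 1.574+0.1783j
Node n3: branches {C1, L1, R4, L2, I2, I3, C3, I4} → V_3 = -0.08726-0.002160j

2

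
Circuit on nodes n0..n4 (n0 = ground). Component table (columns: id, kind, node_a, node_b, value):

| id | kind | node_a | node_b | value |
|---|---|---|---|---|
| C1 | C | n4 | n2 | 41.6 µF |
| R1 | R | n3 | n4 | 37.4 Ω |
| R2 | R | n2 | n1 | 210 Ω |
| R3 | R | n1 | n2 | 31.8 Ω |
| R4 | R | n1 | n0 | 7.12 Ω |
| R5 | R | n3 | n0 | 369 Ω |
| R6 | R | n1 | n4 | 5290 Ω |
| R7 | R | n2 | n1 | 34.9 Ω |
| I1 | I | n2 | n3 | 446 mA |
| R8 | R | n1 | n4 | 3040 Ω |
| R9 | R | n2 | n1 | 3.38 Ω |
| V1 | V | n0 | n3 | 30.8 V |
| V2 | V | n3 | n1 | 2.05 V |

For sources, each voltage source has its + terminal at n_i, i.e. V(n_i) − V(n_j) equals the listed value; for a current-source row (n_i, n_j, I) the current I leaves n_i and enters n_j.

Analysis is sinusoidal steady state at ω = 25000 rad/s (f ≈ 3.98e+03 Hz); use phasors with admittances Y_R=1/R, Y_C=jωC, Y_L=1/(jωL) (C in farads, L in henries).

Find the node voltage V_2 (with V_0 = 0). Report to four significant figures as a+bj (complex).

Element admittances at ω=25000 rad/s:
  Y(C1) = 0.000+1.040j S between n4,n2
  Y(R1) = 0.02674+0.000j S between n3,n4
  Y(R2) = 0.004762+0.000j S between n2,n1
  Y(R3) = 0.03145+0.000j S between n1,n2
  Y(R4) = 0.1404+0.000j S between n1,n0
  Y(R5) = 0.002710+0.000j S between n3,n0
  Y(R6) = 0.0001890+0.000j S between n1,n4
  Y(R7) = 0.02865+0.000j S between n2,n1
  I1: injects 0.446 A into n3 (from n2)
  Y(R8) = 0.0003289+0.000j S between n1,n4
  Y(R9) = 0.2959+0.000j S between n2,n1
  V1: constraint V(n0)−V(n3) = 30.8
  V2: constraint V(n3)−V(n1) = 2.05
Assemble and solve the 6×6 MNA system:
  V(n1)=-32.85+0.000j  V(n2)=-33.86+0.005556j  V(n3)=-30.80+0.000j  V(n4)=-33.86-0.07353j
  i(V1)=-4.697+0.000j  i(V2)=-4.249-0.001966j

-33.86+0.005556j V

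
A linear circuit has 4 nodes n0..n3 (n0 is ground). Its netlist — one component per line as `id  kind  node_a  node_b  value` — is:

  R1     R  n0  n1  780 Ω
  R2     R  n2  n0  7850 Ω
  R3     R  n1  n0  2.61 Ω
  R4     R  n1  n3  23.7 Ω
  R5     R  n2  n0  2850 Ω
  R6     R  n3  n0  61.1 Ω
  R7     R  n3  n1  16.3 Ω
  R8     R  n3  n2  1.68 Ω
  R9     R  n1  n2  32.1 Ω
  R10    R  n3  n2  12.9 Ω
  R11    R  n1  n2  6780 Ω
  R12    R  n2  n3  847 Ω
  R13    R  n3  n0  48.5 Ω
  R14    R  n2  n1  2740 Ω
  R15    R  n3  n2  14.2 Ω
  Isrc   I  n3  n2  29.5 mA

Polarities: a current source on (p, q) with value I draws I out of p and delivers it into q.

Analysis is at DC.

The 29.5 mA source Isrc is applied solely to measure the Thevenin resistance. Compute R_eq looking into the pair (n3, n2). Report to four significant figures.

R_eq = 1.298 Ω

Apply KCL at each of the 3 non-ground nodes and solve the resulting linear system.
Node n1: branches {R1, R3, R4, R7, R9, R11, R14} → V_1 = 0.0006011
Node n2: branches {R2, R5, R8, R9, R10, R11, R12, R14, R15, Isrc} → V_2 = 0.03163
Node n3: branches {R4, R6, R7, R8, R10, R12, R13, R15, Isrc} → V_3 = -0.006657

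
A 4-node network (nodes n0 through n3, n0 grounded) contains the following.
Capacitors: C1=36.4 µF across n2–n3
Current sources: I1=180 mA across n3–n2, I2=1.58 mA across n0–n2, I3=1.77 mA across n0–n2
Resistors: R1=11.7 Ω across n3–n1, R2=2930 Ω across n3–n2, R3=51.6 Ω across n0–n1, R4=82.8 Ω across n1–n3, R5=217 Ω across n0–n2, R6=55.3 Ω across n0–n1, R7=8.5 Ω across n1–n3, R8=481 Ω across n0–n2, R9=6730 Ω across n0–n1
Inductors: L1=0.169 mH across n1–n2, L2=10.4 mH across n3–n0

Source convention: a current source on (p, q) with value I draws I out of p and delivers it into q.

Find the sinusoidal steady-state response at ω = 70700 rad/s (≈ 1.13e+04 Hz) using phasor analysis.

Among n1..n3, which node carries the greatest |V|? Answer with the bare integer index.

Element admittances at ω=70700 rad/s:
  Y(C1) = 0.000+2.573j S between n2,n3
  I1: injects 0.18 A into n2 (from n3)
  I2: injects 0.00158 A into n2 (from n0)
  Y(R1) = 0.08547+0.000j S between n3,n1
  Y(R2) = 0.0003413+0.000j S between n3,n2
  Y(L1) = 0.000-0.08369j S between n1,n2
  Y(R3) = 0.01938+0.000j S between n0,n1
  Y(R4) = 0.01208+0.000j S between n1,n3
  Y(R5) = 0.004608+0.000j S between n0,n2
  Y(R6) = 0.01808+0.000j S between n0,n1
  Y(R7) = 0.1176+0.000j S between n1,n3
  Y(L2) = 0.000-0.001360j S between n3,n0
  Y(R8) = 0.002079+0.000j S between n0,n2
  Y(R9) = 0.0001486+0.000j S between n0,n1
  I3: injects 0.00177 A into n2 (from n0)
Assemble and solve the 3×3 MNA system:
  V(n1)=0.06941+0.01178j  V(n2)=0.1050-0.04516j  V(n3)=0.1037+0.02767j

2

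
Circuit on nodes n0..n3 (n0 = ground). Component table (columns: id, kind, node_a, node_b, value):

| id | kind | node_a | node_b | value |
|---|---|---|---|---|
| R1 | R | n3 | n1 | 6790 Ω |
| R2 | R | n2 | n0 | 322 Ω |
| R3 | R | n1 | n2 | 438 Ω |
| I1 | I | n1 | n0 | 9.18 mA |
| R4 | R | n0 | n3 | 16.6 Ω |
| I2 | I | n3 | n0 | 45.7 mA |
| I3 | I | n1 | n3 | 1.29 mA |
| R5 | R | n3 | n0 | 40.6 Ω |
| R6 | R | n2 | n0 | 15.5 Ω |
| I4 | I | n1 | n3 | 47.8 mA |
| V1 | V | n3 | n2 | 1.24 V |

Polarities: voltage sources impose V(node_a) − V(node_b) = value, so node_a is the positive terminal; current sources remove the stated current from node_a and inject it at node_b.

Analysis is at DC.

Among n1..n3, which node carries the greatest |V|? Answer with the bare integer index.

1

MNA unknowns: 3 node voltages V₁..V_3 plus 1 source current (V1)
R1: Y=0.0001473 on G[3,1]
R2: Y=0.003106 on G[2,0]
R3: Y=0.002283 on G[1,2]
I1: z[1]−=0.00918, z[0]+=0.00918
R4: Y=0.06024 on G[0,3]
I2: z[3]−=0.0457, z[0]+=0.0457
I3: z[1]−=0.00129, z[3]+=0.00129
R5: Y=0.02463 on G[3,0]
R6: Y=0.06452 on G[2,0]
I4: z[1]−=0.0478, z[3]+=0.0478
V1: row V3−V2=1.24, i_V1 at 3,2
solve → V1=-24.95, V2=-1.050, V3=0.1900
aux → i_V1=-0.01644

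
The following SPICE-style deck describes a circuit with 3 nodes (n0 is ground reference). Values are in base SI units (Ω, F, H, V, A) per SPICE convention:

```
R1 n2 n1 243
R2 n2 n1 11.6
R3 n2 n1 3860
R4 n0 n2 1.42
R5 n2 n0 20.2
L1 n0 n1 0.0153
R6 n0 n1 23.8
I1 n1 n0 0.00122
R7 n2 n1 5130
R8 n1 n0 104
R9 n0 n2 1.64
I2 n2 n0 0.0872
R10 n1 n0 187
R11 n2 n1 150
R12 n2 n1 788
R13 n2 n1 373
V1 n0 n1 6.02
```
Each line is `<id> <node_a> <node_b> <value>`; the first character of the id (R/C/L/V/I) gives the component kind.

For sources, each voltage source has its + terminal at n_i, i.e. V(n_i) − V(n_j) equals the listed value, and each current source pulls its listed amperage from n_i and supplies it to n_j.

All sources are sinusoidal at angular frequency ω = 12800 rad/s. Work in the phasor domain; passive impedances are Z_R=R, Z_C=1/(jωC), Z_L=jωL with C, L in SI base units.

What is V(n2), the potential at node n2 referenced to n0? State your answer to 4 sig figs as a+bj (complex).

Apply KCL at each of the 2 non-ground nodes and solve the resulting linear system.
Node n1: branches {R1, R2, R3, L1, R6, I1, R7, R8, R10, R11, R12, R13, V1} → V_1 = -6.020+0.000j
Node n2: branches {R1, R2, R3, R4, R5, R7, R9, I2, R11, R12, R13} → V_2 = -0.4762+0.000j
Source currents: i(V1)=-0.9039+0.03074j

-0.4762+0.000j V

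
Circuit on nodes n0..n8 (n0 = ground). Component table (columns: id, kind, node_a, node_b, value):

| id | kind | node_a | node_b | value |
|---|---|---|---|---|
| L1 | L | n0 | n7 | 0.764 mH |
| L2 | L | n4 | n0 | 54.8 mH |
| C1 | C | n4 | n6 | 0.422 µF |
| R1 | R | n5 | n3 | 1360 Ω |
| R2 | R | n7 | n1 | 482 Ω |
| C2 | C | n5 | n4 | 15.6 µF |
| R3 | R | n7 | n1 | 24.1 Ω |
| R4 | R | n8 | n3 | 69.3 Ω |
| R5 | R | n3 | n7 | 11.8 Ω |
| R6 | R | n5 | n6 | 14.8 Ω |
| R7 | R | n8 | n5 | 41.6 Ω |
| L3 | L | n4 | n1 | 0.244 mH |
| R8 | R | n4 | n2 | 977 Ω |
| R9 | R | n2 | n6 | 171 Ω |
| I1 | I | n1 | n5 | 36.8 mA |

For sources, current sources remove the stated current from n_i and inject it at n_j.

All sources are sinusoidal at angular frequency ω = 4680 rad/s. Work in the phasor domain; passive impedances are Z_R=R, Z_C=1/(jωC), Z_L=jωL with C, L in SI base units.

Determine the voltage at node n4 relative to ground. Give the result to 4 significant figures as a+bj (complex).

Element admittances at ω=4680 rad/s:
  Y(L1) = 0.000-0.2797j S between n0,n7
  Y(L2) = 0.000-0.003899j S between n4,n0
  Y(C1) = 0.000+0.001975j S between n4,n6
  Y(R1) = 0.0007353+0.000j S between n5,n3
  Y(R2) = 0.002075+0.000j S between n7,n1
  Y(C2) = 0.000+0.07301j S between n5,n4
  Y(R3) = 0.04149+0.000j S between n7,n1
  Y(R4) = 0.01443+0.000j S between n8,n3
  Y(R5) = 0.08475+0.000j S between n3,n7
  Y(R6) = 0.06757+0.000j S between n5,n6
  Y(R7) = 0.02404+0.000j S between n8,n5
  Y(L3) = 0.000-0.8757j S between n4,n1
  Y(R8) = 0.001024+0.000j S between n4,n2
  Y(R9) = 0.005848+0.000j S between n2,n6
  I1: injects 0.0368 A into n5 (from n1)
Assemble and solve the 8×8 MNA system:
  V(n1)=-0.01579+0.07151j  V(n2)=0.01029-0.2973j  V(n3)=0.003342-0.04004j  V(n4)=-0.01943+0.1127j  V(n5)=0.03003-0.3743j  V(n6)=0.01549-0.3691j  V(n7)=0.0002709-0.001572j  V(n8)=0.02002-0.2489j

-0.01943+0.1127j V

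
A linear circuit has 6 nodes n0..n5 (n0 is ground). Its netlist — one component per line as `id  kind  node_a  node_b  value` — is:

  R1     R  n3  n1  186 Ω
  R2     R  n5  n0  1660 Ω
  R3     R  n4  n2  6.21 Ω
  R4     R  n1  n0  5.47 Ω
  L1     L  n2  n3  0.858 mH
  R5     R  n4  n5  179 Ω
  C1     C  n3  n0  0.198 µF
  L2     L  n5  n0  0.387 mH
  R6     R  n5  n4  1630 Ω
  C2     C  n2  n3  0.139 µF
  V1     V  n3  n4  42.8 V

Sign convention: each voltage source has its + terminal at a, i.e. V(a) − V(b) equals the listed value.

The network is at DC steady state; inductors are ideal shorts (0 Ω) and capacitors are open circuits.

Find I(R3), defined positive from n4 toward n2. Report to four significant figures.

-6.892 A

MNA unknowns: 5 node voltages V₁..V_5 plus 3 source currents (L1, L2, V1)
R1: Y=0.005376 on G[3,1]
R2: Y=0.0006024 on G[5,0]
R3: Y=0.1610 on G[4,2]
R4: Y=0.1828 on G[1,0]
L1: row V2−V3=0, i_L1 at 2,3
R5: Y=0.005587 on G[4,5]
C1: Y=0.000 on G[3,0]
L2: row V5−V0=0, i_L2 at 5,0
R6: Y=0.0006135 on G[5,4]
C2: Y=0.000 on G[2,3]
V1: row V3−V4=42.8, i_V1 at 3,4
solve → V1=0.6637, V2=23.23, V3=23.23, V4=-19.57, V5=0.000
aux → i_L1=-6.892, i_L2=-0.1213, i_V1=-7.013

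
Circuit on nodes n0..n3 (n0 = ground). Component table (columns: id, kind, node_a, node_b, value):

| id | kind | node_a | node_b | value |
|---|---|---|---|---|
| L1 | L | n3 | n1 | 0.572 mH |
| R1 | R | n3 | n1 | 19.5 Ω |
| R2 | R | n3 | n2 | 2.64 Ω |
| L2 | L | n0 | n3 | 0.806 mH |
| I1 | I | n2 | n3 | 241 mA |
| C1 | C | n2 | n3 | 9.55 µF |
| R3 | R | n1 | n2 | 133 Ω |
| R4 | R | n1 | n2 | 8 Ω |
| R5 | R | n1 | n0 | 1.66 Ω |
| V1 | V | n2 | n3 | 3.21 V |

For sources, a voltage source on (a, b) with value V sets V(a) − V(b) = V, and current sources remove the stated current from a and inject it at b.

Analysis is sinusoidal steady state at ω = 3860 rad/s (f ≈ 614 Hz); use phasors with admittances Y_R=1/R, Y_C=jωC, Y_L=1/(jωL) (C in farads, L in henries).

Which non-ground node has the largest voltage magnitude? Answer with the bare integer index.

MNA unknowns: 3 node voltages V₁..V_3 plus 1 source current (V1)
L1: Y=0.000-0.4529j on G[3,1]
R1: Y=0.05128+0.000j on G[3,1]
R2: Y=0.3788+0.000j on G[3,2]
L2: Y=0.000-0.3214j on G[0,3]
I1: z[2]−=0.241, z[3]+=0.241
C1: Y=0.000+0.03686j on G[2,3]
R3: Y=0.007519+0.000j on G[1,2]
R4: Y=0.1250+0.000j on G[1,2]
R5: Y=0.6024+0.000j on G[1,0]
V1: row V2−V3=3.21, i_V1 at 2,3
solve → V1=0.2590+0.01718j, V2=3.242-0.4855j, V3=0.03220-0.4855j
aux → i_V1=-1.852-0.05172j

2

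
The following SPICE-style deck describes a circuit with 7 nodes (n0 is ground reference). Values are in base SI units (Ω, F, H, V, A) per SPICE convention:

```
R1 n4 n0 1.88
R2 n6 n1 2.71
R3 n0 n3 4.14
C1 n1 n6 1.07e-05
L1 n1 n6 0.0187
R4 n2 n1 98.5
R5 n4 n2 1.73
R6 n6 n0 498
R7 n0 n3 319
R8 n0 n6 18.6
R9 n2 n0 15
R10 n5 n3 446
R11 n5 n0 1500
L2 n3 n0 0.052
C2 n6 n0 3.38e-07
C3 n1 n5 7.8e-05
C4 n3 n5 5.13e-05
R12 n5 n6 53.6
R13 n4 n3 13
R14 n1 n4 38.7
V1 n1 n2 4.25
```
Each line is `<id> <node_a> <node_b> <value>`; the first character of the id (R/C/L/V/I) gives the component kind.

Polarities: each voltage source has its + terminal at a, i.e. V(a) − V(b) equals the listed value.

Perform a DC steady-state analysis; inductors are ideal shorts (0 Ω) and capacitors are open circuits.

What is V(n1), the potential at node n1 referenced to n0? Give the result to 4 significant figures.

3.543 V

Apply KCL at each of the 6 non-ground nodes and solve the resulting linear system.
Node n1: branches {R2, C1, L1, R4, C3, R14, V1} → V_1 = 3.543
Node n2: branches {R4, R5, R9, V1} → V_2 = -0.7074
Node n3: branches {R3, R7, R10, L2, C4, R13} → V_3 = 0.000
Node n4: branches {R1, R5, R13, R14} → V_4 = -0.2617
Node n5: branches {R10, R11, C3, C4, R12} → V_5 = 3.065
Node n6: branches {R2, C1, L1, R6, R8, C2, R12} → V_6 = 3.543
Source currents: i(L1)=0.2065, i(L2)=-0.01326, i(V1)=-0.3479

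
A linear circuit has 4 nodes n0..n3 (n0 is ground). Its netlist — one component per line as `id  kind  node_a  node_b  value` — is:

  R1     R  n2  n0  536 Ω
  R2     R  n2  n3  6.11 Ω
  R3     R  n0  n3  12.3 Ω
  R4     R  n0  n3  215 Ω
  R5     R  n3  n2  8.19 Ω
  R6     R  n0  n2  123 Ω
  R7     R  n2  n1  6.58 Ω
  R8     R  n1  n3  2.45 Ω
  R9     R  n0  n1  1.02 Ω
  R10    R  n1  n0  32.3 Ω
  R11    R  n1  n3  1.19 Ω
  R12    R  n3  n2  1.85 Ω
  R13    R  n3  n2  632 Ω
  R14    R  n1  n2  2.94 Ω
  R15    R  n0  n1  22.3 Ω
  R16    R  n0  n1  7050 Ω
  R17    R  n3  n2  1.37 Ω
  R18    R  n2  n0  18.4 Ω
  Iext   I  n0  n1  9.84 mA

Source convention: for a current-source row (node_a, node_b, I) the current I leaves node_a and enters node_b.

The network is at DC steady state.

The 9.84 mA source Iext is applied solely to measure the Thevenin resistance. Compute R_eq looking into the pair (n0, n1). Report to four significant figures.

R_eq = 0.8372 Ω

MNA unknowns: 3 node voltages V₁..V_3
R1: Y=0.001866 on G[2,0]
R2: Y=0.1637 on G[2,3]
R3: Y=0.08130 on G[0,3]
R4: Y=0.004651 on G[0,3]
R5: Y=0.1221 on G[3,2]
R6: Y=0.008130 on G[0,2]
R7: Y=0.1520 on G[2,1]
R8: Y=0.4082 on G[1,3]
R9: Y=0.9804 on G[0,1]
R10: Y=0.03096 on G[1,0]
R11: Y=0.8403 on G[1,3]
R12: Y=0.5405 on G[3,2]
R13: Y=0.001582 on G[3,2]
R14: Y=0.3401 on G[1,2]
R15: Y=0.04484 on G[0,1]
R16: Y=0.0001418 on G[0,1]
R17: Y=0.7299 on G[3,2]
R18: Y=0.05435 on G[2,0]
Iext: z[0]−=0.00984, z[1]+=0.00984
solve → V1=0.008238, V2=0.007523, V3=0.007608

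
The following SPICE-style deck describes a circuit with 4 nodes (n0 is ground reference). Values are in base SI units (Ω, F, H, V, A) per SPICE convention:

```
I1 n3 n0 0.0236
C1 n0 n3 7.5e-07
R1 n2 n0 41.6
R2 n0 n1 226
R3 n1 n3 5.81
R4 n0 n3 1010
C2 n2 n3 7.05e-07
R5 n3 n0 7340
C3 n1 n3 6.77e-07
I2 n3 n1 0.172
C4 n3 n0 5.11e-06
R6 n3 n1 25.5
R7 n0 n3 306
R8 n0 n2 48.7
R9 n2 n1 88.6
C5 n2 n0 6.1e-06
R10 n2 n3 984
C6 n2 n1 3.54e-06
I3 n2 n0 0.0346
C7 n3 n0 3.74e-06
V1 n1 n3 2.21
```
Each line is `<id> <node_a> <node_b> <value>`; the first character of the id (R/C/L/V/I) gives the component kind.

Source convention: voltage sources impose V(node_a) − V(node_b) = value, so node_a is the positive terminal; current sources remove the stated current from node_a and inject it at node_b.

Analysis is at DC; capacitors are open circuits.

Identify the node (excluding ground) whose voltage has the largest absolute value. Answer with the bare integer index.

3

MNA unknowns: 3 node voltages V₁..V_3 plus 1 source current (V1)
I1: z[3]−=0.0236, z[0]+=0.0236
C1: Y=0.000 on G[0,3]
R1: Y=0.02404 on G[2,0]
R2: Y=0.004425 on G[0,1]
R3: Y=0.1721 on G[1,3]
R4: Y=0.0009901 on G[0,3]
C2: Y=0.000 on G[2,3]
R5: Y=0.0001362 on G[3,0]
C3: Y=0.000 on G[1,3]
I2: z[3]−=0.172, z[1]+=0.172
C4: Y=0.000 on G[3,0]
R6: Y=0.03922 on G[3,1]
R7: Y=0.003268 on G[0,3]
R8: Y=0.02053 on G[0,2]
R9: Y=0.01129 on G[2,1]
C5: Y=0.000 on G[2,0]
R10: Y=0.001016 on G[2,3]
C6: Y=0.000 on G[2,1]
I3: z[2]−=0.0346, z[0]+=0.0346
C7: Y=0.000 on G[3,0]
V1: row V1−V3=2.21, i_V1 at 1,3
solve → V1=-1.062, V2=-0.8777, V3=-3.272
aux → i_V1=-0.2883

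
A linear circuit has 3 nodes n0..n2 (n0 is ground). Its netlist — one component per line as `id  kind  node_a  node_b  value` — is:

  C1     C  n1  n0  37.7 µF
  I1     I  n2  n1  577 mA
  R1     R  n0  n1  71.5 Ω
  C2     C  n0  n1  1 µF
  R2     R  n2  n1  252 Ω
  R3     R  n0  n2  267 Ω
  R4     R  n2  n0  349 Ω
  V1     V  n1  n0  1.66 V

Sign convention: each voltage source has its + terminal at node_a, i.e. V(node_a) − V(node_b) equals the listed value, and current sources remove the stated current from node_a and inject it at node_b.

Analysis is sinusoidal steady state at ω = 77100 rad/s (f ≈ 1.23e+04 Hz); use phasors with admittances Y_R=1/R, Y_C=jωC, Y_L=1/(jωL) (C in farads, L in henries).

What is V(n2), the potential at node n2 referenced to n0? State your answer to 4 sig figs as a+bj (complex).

Element admittances at ω=77100 rad/s:
  Y(C1) = 0.000+2.907j S between n1,n0
  I1: injects 0.577 A into n1 (from n2)
  Y(R1) = 0.01399+0.000j S between n0,n1
  Y(C2) = 0.000+0.07710j S between n0,n1
  Y(R2) = 0.003968+0.000j S between n2,n1
  Y(R3) = 0.003745+0.000j S between n0,n2
  Y(R4) = 0.002865+0.000j S between n2,n0
  V1: constraint V(n1)−V(n0) = 1.66
Assemble and solve the 3×3 MNA system:
  V(n1)=1.660+0.000j  V(n2)=-53.92+0.000j
  i(V1)=0.3332-4.953j

-53.92+0.000j V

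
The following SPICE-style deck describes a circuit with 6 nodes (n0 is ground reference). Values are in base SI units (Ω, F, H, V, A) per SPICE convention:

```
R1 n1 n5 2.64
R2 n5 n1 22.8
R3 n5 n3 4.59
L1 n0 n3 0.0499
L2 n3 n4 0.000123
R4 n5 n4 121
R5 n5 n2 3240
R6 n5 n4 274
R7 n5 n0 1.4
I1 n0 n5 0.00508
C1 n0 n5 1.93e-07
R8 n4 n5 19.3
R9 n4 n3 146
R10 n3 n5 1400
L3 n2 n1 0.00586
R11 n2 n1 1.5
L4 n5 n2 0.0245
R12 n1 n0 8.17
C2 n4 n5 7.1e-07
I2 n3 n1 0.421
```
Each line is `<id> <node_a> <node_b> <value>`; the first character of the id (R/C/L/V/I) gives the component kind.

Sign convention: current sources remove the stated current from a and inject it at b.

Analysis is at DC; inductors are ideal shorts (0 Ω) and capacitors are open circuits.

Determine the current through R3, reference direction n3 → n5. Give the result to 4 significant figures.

-0.08296 A

Element admittances at DC:
  Y(R1) = 0.3788 S between n1,n5
  Y(R2) = 0.04386 S between n5,n1
  Y(R3) = 0.2179 S between n5,n3
  L1: short n0↔n3 (DC inductor)
  L2: short n3↔n4 (DC inductor)
  Y(R4) = 0.008264 S between n5,n4
  Y(R5) = 0.0003086 S between n5,n2
  Y(R6) = 0.003650 S between n5,n4
  Y(R7) = 0.7143 S between n5,n0
  I1: injects 0.00508 A into n5 (from n0)
  Y(C1) = 0.000 S between n0,n5
  Y(R8) = 0.05181 S between n4,n5
  Y(R9) = 0.006849 S between n4,n3
  Y(R10) = 0.0007143 S between n3,n5
  L3: short n2↔n1 (DC inductor)
  Y(R11) = 0.6667 S between n2,n1
  L4: short n5↔n2 (DC inductor)
  Y(R12) = 0.1224 S between n1,n0
  Y(C2) = 0.000 S between n4,n5
  I2: injects 0.421 A into n1 (from n3)
Assemble and solve the 9×9 MNA system:
  V(n1)=0.3808  V(n2)=0.3808  V(n3)=0.000  V(n4)=0.000  V(n5)=0.3808
  i(L1)=0.3135  i(L2)=-0.02427  i(L3)=-0.3744  i(L4)=-0.3744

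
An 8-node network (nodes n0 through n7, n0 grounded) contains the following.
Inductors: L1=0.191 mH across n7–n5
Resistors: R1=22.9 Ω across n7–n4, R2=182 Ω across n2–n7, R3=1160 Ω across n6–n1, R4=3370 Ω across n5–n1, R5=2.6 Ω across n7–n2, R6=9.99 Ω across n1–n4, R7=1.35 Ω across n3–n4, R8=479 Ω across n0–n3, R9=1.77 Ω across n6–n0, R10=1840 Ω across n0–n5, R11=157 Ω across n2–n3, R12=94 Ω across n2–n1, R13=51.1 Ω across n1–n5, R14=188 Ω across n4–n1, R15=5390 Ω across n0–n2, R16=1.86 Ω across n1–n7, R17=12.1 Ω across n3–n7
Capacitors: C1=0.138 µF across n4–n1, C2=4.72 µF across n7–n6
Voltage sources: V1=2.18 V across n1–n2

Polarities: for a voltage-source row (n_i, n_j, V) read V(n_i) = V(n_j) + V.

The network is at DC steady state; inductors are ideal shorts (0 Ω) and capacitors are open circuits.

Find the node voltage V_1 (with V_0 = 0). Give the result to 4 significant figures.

0.5436 V

Apply KCL at each of the 7 non-ground nodes and solve the resulting linear system.
Node n1: branches {R3, R4, R6, R12, R13, R14, C1, R16, V1} → V_1 = 0.5436
Node n2: branches {R2, R5, R11, R12, R15, V1} → V_2 = -1.636
Node n3: branches {R7, R8, R11, R17} → V_3 = 0.001935
Node n4: branches {R1, R6, R7, R14, C1} → V_4 = 0.05081
Node n5: branches {L1, R4, R10, R13} → V_5 = -0.3098
Node n6: branches {R3, R9, C2} → V_6 = 0.0008283
Node n7: branches {L1, R1, R2, R5, C2, R16, R17} → V_7 = -0.3098
Source currents: i(L1)=-0.01712, i(V1)=-0.5514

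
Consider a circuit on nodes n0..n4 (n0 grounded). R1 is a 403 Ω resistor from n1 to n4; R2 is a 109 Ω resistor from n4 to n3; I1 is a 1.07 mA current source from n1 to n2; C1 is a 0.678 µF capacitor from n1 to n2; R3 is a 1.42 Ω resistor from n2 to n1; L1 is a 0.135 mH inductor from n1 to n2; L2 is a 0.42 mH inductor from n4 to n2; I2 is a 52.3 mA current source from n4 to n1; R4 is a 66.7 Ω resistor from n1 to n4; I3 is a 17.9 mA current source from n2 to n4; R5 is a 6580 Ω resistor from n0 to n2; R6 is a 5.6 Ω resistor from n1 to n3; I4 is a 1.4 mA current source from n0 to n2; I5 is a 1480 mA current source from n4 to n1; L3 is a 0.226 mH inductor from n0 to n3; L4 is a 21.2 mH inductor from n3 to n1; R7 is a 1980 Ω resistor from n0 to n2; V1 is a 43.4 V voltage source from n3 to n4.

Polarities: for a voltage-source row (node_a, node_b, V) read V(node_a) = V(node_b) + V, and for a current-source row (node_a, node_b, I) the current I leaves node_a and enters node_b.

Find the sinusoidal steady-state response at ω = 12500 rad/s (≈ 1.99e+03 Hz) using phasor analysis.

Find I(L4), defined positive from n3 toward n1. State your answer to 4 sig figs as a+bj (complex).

-0.07526-0.06194j A

Element admittances at ω=12500 rad/s:
  Y(R1) = 0.002481+0.000j S between n1,n4
  Y(R2) = 0.009174+0.000j S between n4,n3
  I1: injects 0.00107 A into n2 (from n1)
  Y(C1) = 0.000+0.008475j S between n1,n2
  Y(R3) = 0.7042+0.000j S between n2,n1
  Y(L1) = 0.000-0.5926j S between n1,n2
  Y(L2) = 0.000-0.1905j S between n4,n2
  I2: injects 0.0523 A into n1 (from n4)
  Y(R4) = 0.01499+0.000j S between n1,n4
  I3: injects 0.0179 A into n4 (from n2)
  Y(R5) = 0.0001520+0.000j S between n0,n2
  Y(R6) = 0.1786+0.000j S between n1,n3
  I4: injects 0.0014 A into n2 (from n0)
  I5: injects 1.48 A into n1 (from n4)
  Y(L3) = 0.000-0.3540j S between n0,n3
  Y(L4) = 0.000-0.003774j S between n3,n1
  Y(R7) = 0.0005051+0.000j S between n0,n2
  V1: constraint V(n3)−V(n4) = 43.4
Assemble and solve the 5×5 MNA system:
  V(n1)=-16.37+19.99j  V(n2)=-22.44+20.60j  V(n3)=0.03823+0.04561j  V(n4)=-43.36+0.04561j
  i(V1)=-3.270+3.637j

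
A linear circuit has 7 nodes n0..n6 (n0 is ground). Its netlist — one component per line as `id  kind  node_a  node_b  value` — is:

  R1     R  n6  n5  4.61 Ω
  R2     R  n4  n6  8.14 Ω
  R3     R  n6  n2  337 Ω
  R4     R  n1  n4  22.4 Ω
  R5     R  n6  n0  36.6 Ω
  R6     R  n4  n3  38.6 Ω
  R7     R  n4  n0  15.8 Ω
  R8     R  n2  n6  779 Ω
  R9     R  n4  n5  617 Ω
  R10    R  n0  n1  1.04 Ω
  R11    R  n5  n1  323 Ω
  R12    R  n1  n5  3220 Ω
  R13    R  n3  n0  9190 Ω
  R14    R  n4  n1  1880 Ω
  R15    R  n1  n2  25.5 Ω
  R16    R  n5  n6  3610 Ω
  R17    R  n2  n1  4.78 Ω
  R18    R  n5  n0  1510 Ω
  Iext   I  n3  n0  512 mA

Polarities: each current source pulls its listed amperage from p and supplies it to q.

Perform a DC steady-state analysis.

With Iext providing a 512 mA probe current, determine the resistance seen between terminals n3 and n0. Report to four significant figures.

MNA unknowns: 6 node voltages V₁..V_6
R1: Y=0.2169 on G[6,5]
R2: Y=0.1229 on G[4,6]
R3: Y=0.002967 on G[6,2]
R4: Y=0.04464 on G[1,4]
R5: Y=0.02732 on G[6,0]
R6: Y=0.02591 on G[4,3]
R7: Y=0.06329 on G[4,0]
R8: Y=0.001284 on G[2,6]
R9: Y=0.001621 on G[4,5]
R10: Y=0.9615 on G[0,1]
R11: Y=0.003096 on G[5,1]
R12: Y=0.0003106 on G[1,5]
R13: Y=0.0001088 on G[3,0]
R14: Y=0.0005319 on G[4,1]
R15: Y=0.03922 on G[1,2]
R16: Y=0.0002770 on G[5,6]
R17: Y=0.2092 on G[2,1]
R18: Y=0.0006623 on G[5,0]
Iext: z[3]−=0.512, z[0]+=0.512
solve → V1=-0.1920, V2=-0.2389, V3=-23.48, V4=-3.815, V5=-2.933, V6=-2.978

R_eq = 45.86 Ω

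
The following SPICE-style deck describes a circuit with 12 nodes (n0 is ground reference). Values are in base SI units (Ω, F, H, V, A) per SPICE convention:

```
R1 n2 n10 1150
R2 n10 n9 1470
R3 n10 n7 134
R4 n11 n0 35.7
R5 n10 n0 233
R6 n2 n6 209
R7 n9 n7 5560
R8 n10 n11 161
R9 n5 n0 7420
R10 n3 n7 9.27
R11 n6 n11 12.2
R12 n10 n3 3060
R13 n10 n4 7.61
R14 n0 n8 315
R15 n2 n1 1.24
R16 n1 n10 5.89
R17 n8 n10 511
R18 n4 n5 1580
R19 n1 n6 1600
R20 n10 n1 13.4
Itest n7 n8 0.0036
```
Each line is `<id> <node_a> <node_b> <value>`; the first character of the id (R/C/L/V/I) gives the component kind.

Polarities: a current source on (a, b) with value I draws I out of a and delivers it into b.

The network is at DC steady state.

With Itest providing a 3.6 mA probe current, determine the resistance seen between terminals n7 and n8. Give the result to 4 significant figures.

R_eq = 349.1 Ω

Apply KCL at each of the 11 non-ground nodes and solve the resulting linear system.
Node n1: branches {R15, R16, R19, R20} → V_1 = -0.1615
Node n2: branches {R1, R6, R15} → V_2 = -0.1608
Node n3: branches {R10, R12} → V_3 = -0.6164
Node n4: branches {R13, R18} → V_4 = -0.1637
Node n5: branches {R9, R18} → V_5 = -0.1350
Node n6: branches {R6, R11, R19} → V_6 = -0.05375
Node n7: branches {R3, R7, R10, Itest} → V_7 = -0.6178
Node n8: branches {R14, R17, Itest} → V_8 = 0.6391
Node n9: branches {R2, R7} → V_9 = -0.2588
Node n10: branches {R1, R2, R3, R5, R8, R12, R13, R16, R17, R20} → V_10 = -0.1638
Node n11: branches {R4, R8, R11} → V_11 = -0.04668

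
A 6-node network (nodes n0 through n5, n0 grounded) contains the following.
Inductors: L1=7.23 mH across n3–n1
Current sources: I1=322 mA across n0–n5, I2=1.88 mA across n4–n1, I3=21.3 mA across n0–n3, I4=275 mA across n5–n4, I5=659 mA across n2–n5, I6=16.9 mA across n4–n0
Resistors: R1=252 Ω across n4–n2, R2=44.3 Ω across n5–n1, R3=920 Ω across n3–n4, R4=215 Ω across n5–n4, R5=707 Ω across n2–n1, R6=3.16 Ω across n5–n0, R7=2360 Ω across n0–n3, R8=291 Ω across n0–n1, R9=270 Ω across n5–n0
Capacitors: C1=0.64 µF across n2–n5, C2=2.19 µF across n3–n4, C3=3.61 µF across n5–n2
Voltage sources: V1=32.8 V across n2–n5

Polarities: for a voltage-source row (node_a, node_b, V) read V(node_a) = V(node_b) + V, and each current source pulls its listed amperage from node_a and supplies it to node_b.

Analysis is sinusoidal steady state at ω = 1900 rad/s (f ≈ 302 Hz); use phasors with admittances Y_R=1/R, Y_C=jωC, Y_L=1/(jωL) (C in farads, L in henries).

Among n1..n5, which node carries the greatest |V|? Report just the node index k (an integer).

4

Element admittances at ω=1900 rad/s:
  Y(L1) = 0.000-0.07280j S between n3,n1
  I1: injects 0.322 A into n5 (from n0)
  I2: injects 0.00188 A into n1 (from n4)
  Y(R1) = 0.003968+0.000j S between n4,n2
  Y(C1) = 0.000+0.001216j S between n2,n5
  I3: injects 0.0213 A into n3 (from n0)
  Y(R2) = 0.02257+0.000j S between n5,n1
  Y(R3) = 0.001087+0.000j S between n3,n4
  I4: injects 0.275 A into n4 (from n5)
  Y(C2) = 0.000+0.004161j S between n3,n4
  Y(R4) = 0.004651+0.000j S between n5,n4
  I5: injects 0.659 A into n5 (from n2)
  Y(R5) = 0.001414+0.000j S between n2,n1
  Y(R6) = 0.3165+0.000j S between n5,n0
  Y(R7) = 0.0004237+0.000j S between n0,n3
  Y(R8) = 0.003436+0.000j S between n0,n1
  Y(C3) = 0.000+0.006859j S between n5,n2
  Y(R9) = 0.003704+0.000j S between n5,n0
  I6: injects 0.0169 A into n0 (from n4)
  V1: constraint V(n2)−V(n5) = 32.8
Assemble and solve the 6×6 MNA system:
  V(n1)=6.951+3.530j  V(n2)=33.74-0.04474j  V(n3)=5.607+5.176j  V(n4)=34.05-11.65j  V(n5)=0.9375-0.04474j
  i(V1)=-0.6956-0.3059j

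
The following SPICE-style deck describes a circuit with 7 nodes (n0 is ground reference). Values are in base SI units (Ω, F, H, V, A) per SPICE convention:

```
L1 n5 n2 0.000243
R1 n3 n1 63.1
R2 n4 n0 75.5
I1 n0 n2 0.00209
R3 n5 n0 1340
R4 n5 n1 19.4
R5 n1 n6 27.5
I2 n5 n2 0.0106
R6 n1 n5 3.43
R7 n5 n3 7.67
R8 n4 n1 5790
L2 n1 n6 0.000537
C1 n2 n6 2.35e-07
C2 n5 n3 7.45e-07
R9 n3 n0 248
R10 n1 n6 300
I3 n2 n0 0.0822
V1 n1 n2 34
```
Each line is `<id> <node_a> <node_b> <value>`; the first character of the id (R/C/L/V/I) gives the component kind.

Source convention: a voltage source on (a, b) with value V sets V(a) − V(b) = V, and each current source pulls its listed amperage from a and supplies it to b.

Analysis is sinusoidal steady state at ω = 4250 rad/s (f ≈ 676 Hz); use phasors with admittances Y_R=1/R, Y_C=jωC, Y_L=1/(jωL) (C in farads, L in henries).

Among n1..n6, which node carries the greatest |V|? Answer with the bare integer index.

2

MNA unknowns: 6 node voltages V₁..V_6 plus 1 source current (V1)
L1: Y=0.000-0.9683j on G[5,2]
R1: Y=0.01585+0.000j on G[3,1]
R2: Y=0.01325+0.000j on G[4,0]
I1: z[0]−=0.00209, z[2]+=0.00209
R3: Y=0.0007463+0.000j on G[5,0]
R4: Y=0.05155+0.000j on G[5,1]
R5: Y=0.03636+0.000j on G[1,6]
I2: z[5]−=0.0106, z[2]+=0.0106
R6: Y=0.2915+0.000j on G[1,5]
R7: Y=0.1304+0.000j on G[5,3]
R8: Y=0.0001727+0.000j on G[4,1]
L2: Y=0.000-0.4382j on G[1,6]
C1: Y=0.000+0.0009988j on G[2,6]
C2: Y=0.000+0.003166j on G[5,3]
R9: Y=0.004032+0.000j on G[3,0]
R10: Y=0.003333+0.000j on G[1,6]
I3: z[2]−=0.0822, z[0]+=0.0822
V1: row V1−V2=34, i_V1 at 1,2
solve → V1=9.698-9.669j, V2=-24.30-9.669j, V3=-16.54+0.1441j, V4=0.1248-0.1245j, V5=-20.21+1.430j, V6=9.775-9.676j
aux → i_V1=-10.68+3.931j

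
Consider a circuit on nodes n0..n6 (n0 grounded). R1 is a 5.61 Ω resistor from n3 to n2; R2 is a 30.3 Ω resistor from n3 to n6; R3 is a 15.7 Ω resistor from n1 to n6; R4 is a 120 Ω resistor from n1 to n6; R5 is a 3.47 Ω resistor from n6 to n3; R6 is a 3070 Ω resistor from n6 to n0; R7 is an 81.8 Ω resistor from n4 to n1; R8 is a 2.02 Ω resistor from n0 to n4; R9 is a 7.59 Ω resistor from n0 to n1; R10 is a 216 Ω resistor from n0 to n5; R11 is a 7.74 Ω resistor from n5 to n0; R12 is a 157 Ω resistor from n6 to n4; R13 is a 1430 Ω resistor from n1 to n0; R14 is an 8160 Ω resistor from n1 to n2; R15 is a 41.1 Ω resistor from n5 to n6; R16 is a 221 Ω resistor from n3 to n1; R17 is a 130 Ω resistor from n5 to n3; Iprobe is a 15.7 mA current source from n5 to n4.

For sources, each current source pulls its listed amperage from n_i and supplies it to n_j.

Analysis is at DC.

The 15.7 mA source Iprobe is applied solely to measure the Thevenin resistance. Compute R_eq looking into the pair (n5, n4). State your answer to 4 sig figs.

R_eq = 8.342 Ω

Apply KCL at each of the 6 non-ground nodes and solve the resulting linear system.
Node n1: branches {R3, R4, R7, R9, R13, R14, R16} → V_1 = -0.009699
Node n2: branches {R1, R14} → V_2 = -0.03394
Node n3: branches {R1, R2, R5, R16, R17} → V_3 = -0.03395
Node n4: branches {R7, R8, R12, Iprobe} → V_4 = 0.02993
Node n5: branches {R10, R11, R15, R17, Iprobe} → V_5 = -0.1010
Node n6: branches {R2, R3, R4, R5, R6, R12, R15} → V_6 = -0.03270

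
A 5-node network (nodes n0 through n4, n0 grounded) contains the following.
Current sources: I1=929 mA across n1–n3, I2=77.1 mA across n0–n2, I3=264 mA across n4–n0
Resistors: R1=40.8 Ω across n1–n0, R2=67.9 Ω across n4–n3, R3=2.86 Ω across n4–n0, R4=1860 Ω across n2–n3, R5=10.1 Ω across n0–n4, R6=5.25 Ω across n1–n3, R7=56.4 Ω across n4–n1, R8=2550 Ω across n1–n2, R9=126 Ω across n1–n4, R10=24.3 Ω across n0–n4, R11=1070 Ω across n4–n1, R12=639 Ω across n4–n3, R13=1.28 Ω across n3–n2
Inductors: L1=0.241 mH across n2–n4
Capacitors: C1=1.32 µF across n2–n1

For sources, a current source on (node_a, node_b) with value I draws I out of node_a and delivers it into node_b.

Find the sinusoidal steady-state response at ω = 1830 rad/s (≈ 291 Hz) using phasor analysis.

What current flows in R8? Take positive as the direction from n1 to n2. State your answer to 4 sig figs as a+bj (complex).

MNA unknowns: 4 node voltages V₁..V_4
I1: z[1]−=0.929, z[3]+=0.929
R1: Y=0.02451+0.000j on G[1,0]
L1: Y=0.000-2.267j on G[2,4]
C1: Y=0.000+0.002416j on G[2,1]
R2: Y=0.01473+0.000j on G[4,3]
R3: Y=0.3497+0.000j on G[4,0]
I2: z[0]−=0.0771, z[2]+=0.0771
R4: Y=0.0005376+0.000j on G[2,3]
R5: Y=0.09901+0.000j on G[0,4]
R6: Y=0.1905+0.000j on G[1,3]
R7: Y=0.01773+0.000j on G[4,1]
R8: Y=0.0003922+0.000j on G[1,2]
R9: Y=0.007937+0.000j on G[1,4]
R10: Y=0.04115+0.000j on G[0,4]
R11: Y=0.0009346+0.000j on G[4,1]
R12: Y=0.001565+0.000j on G[4,3]
R13: Y=0.7812+0.000j on G[3,2]
I3: z[4]−=0.264, z[0]+=0.264
solve → V1=-3.818+0.1227j, V2=-0.1868+0.1100j, V3=0.05312+0.1105j, V4=-0.1905-0.006142j

-0.001424+5.015e-06j A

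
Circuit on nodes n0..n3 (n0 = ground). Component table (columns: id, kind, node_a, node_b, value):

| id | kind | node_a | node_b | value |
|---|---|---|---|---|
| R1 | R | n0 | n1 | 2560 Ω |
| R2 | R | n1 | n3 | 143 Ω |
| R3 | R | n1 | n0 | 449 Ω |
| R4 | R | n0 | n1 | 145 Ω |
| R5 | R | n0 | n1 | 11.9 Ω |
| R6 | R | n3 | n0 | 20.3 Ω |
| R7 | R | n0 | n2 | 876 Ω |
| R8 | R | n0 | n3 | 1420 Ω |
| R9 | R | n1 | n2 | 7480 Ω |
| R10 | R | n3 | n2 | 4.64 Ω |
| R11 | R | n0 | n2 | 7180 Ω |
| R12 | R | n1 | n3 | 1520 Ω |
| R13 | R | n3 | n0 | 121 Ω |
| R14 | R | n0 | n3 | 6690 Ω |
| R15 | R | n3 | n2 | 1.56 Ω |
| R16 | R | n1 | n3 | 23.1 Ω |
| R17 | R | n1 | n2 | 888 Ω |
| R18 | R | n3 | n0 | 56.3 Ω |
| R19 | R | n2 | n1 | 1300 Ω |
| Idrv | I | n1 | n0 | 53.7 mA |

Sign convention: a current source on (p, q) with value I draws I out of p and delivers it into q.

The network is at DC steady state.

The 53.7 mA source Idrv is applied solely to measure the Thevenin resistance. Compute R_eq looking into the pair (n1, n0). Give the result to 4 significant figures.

R_eq = 8.000 Ω

MNA unknowns: 3 node voltages V₁..V_3
R1: Y=0.0003906 on G[0,1]
R2: Y=0.006993 on G[1,3]
R3: Y=0.002227 on G[1,0]
R4: Y=0.006897 on G[0,1]
R5: Y=0.08403 on G[0,1]
R6: Y=0.04926 on G[3,0]
R7: Y=0.001142 on G[0,2]
R8: Y=0.0007042 on G[0,3]
R9: Y=0.0001337 on G[1,2]
R10: Y=0.2155 on G[3,2]
R11: Y=0.0001393 on G[0,2]
R12: Y=0.0006579 on G[1,3]
R13: Y=0.008264 on G[3,0]
R14: Y=0.0001495 on G[0,3]
R15: Y=0.6410 on G[3,2]
R16: Y=0.04329 on G[1,3]
R17: Y=0.001126 on G[1,2]
R18: Y=0.01776 on G[3,0]
R19: Y=0.0007692 on G[2,1]
Idrv: z[1]−=0.0537, z[0]+=0.0537
solve → V1=-0.4296, V2=-0.1749, V3=-0.1745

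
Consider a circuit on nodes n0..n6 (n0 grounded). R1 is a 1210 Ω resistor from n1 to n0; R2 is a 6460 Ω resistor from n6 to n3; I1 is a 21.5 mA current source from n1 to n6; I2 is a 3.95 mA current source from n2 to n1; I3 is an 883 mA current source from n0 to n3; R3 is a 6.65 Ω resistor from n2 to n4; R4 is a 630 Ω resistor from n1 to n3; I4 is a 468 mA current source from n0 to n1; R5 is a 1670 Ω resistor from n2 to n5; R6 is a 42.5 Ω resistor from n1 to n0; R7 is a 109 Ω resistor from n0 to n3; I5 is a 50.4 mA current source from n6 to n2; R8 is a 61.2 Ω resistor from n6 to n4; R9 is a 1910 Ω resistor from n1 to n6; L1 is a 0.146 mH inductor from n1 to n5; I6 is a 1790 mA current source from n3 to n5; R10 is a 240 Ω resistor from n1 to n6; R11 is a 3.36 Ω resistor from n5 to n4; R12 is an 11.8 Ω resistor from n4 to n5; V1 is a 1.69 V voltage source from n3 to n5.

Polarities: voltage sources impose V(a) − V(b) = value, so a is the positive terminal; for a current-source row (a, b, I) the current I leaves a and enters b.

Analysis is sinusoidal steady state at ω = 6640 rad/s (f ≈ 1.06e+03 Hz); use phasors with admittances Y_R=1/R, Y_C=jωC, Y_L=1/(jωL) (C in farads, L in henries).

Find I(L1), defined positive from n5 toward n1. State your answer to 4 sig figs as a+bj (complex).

Apply KCL at each of the 6 non-ground nodes and solve the resulting linear system.
Node n1: branches {R1, I1, I2, R4, I4, R6, R9, L1, R10} → V_1 = 39.83-0.1387j
Node n2: branches {I2, R3, R5, I5} → V_2 = 40.20+0.3636j
Node n3: branches {R2, I3, R4, R7, I6, V1} → V_3 = 41.52+0.3683j
Node n4: branches {R3, R8, R11, R12} → V_4 = 39.90+0.3635j
Node n5: branches {R5, L1, I6, R11, R12, V1} → V_5 = 39.83+0.3683j
Node n6: branches {R2, I1, I5, R8, R9, R10} → V_6 = 38.53+0.2524j
Source currents: i(V1)=-1.291-0.004202j

0.5230-0.006018j A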